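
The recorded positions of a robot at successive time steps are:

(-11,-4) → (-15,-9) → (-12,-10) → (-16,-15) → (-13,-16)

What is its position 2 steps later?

(-14,-22)

The moves between consecutive positions are (-4,-5), (+3,-1), (-4,-5), (+3,-1); they repeat the 2-cycle [(-4,-5), (+3,-1)].
step 5: apply (-4,-5) → (-17,-21)
step 6: apply (+3,-1) → (-14,-22)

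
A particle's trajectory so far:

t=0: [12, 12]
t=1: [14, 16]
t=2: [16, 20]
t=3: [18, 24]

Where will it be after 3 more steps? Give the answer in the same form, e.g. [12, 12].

Each step adds [+2, +4] to the position.
step 4: [18, 24] + [+2, +4] → [20, 28]
step 5: [20, 28] + [+2, +4] → [22, 32]
step 6: [22, 32] + [+2, +4] → [24, 36]

[24, 36]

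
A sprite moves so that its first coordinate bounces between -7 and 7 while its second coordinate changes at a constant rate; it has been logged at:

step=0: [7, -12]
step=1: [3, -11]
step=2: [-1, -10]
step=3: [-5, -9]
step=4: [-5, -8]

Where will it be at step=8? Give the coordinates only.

The first coordinate travels 4 per step and bounces off the walls at -7 and 7.
  step 5: -5 → -1
  step 6: -1 → 3
  step 7: 3 → 7
  step 8: 7 → 3
The second coordinate changes by +1 each step: at step 8 it is -4.

[3, -4]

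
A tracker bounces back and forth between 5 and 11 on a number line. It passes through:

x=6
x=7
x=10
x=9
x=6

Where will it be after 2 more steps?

The value travels 3 per step and bounces off the walls at 5 and 11.
  step 5: 6 → 7
  step 6: 7 → 10

x=10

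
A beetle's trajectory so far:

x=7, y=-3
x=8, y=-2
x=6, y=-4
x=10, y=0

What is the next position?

x=2, y=-8

The jumps are (+1, +1), (-2, -2), (+4, +4) — a geometric progression with ratio -2.
step 4: x=10, y=0 + (-8, -8) → x=2, y=-8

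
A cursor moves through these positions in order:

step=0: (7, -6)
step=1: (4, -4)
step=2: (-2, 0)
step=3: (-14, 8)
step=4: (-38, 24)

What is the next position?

(-86, 56)

The jumps are (-3, +2), (-6, +4), (-12, +8), (-24, +16) — a geometric progression with ratio 2.
step 5: (-38, 24) + (-48, +32) → (-86, 56)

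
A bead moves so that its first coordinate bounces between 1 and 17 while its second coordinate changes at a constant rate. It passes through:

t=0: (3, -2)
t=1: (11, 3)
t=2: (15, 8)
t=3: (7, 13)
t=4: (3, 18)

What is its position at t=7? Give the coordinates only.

The first coordinate reflects between 1 and 17, moving 8 per step.
  step 5: 3 → 11
  step 6: 11 → 15
  step 7: 15 → 7
The second coordinate changes by +5 each step: at step 7 it is 33.

(7, 33)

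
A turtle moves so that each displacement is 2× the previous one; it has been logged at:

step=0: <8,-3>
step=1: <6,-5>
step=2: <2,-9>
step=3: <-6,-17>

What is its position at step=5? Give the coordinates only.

<-54,-65>

The jumps are <-2,-2>, <-4,-4>, <-8,-8> — a geometric progression with ratio 2.
step 4: <-6,-17> + <-16,-16> → <-22,-33>
step 5: <-22,-33> + <-32,-32> → <-54,-65>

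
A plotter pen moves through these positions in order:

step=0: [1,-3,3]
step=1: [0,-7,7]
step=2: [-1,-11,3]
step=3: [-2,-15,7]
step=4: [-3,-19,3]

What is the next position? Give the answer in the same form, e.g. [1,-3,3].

[-4,-23,7]

The first coordinate changes by -1 each step, so at step 5 it is 1 + 5·(-1) = -4.
The second coordinate changes by -4 each step, so at step 5 it is -3 + 5·(-4) = -23.
The third coordinate repeats the cycle [3, 7] with period 2; step 5 mod 2 = 1, giving 7.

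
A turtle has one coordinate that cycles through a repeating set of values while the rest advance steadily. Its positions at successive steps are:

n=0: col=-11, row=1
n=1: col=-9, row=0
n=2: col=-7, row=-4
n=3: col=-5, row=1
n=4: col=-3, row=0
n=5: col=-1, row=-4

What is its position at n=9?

col=7, row=1

Col: linear, +2 per step → 7 at step 9.
Row: cycles through 1, 0, -4 every 3 steps. Step 9 lands at position 0 of the cycle → 1.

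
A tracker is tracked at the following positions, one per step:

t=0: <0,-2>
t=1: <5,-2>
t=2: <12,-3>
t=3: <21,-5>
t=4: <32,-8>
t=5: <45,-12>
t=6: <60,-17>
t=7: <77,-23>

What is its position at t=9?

Successive displacements: <+5,+0>, <+7,-1>, <+9,-2>, <+11,-3>, <+13,-4>, <+15,-5>, <+17,-6> — each changes by <+2,-1>.
step 8: <77,-23> + <+19,-7> → <96,-30>
step 9: <96,-30> + <+21,-8> → <117,-38>

<117,-38>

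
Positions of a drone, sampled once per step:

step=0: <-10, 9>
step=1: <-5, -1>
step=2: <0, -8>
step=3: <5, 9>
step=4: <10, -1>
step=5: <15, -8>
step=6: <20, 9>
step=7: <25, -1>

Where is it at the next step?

The first coordinate changes by +5 each step, so at step 8 it is -10 + 8·(5) = 30.
The second coordinate repeats the cycle [9, -1, -8] with period 3; step 8 mod 3 = 2, giving -8.

<30, -8>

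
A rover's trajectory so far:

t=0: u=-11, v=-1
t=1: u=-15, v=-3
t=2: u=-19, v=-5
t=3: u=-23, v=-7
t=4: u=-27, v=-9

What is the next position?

u=-31, v=-11

Each step adds (-4, -2) to the position.
step 5: u=-27, v=-9 + (-4, -2) → u=-31, v=-11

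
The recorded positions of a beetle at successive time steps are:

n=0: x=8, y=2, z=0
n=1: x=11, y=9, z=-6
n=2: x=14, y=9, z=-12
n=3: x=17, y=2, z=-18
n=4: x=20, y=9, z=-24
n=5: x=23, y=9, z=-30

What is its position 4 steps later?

x=35, y=2, z=-54

X: linear, +3 per step → 35 at step 9.
Y: cycles through 2, 9, 9 every 3 steps. Step 9 lands at position 0 of the cycle → 2.
Z: linear, -6 per step → -54 at step 9.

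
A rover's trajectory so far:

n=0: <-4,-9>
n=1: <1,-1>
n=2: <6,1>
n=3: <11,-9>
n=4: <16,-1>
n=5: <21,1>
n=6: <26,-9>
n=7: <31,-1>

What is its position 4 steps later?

First: linear, +5 per step → 51 at step 11.
Second: cycles through -9, -1, 1 every 3 steps. Step 11 lands at position 2 of the cycle → 1.

<51,1>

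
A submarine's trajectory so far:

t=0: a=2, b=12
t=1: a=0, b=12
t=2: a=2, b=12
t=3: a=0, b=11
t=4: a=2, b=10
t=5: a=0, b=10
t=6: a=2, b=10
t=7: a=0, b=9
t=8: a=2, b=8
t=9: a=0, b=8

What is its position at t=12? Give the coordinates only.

Step-to-step displacements: (-2, +0), (+2, +0), (-2, -1), (+2, -1), (-2, +0), (+2, +0), (-2, -1), (+2, -1), (-2, +0) — a repeating cycle of length 4.
step 10: apply (+2, +0) → a=2, b=8
step 11: apply (-2, -1) → a=0, b=7
step 12: apply (+2, -1) → a=2, b=6

a=2, b=6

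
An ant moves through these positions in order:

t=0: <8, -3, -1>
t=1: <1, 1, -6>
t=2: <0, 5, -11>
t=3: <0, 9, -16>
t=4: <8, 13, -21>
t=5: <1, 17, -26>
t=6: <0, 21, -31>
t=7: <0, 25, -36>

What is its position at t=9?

The first coordinate repeats the cycle [8, 1, 0, 0] with period 4; step 9 mod 4 = 1, giving 1.
The second coordinate changes by +4 each step, so at step 9 it is -3 + 9·(4) = 33.
The third coordinate changes by -5 each step, so at step 9 it is -1 + 9·(-5) = -46.

<1, 33, -46>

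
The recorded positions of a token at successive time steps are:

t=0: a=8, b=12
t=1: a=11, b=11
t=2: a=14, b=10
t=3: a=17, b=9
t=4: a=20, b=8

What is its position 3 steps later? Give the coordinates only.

a=29, b=5

Constant displacement of (+3, -1) per step.
step 5: a=20, b=8 + (+3, -1) → a=23, b=7
step 6: a=23, b=7 + (+3, -1) → a=26, b=6
step 7: a=26, b=6 + (+3, -1) → a=29, b=5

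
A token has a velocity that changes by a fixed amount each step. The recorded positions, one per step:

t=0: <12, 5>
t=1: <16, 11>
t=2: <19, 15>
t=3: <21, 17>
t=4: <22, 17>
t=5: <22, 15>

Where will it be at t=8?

First differences are <+4, +6>, <+3, +4>, <+2, +2>, <+1, +0>, <+0, -2>; their common second difference is <-1, -2> (constant acceleration).
step 6: <22, 15> + <-1, -4> → <21, 11>
step 7: <21, 11> + <-2, -6> → <19, 5>
step 8: <19, 5> + <-3, -8> → <16, -3>

<16, -3>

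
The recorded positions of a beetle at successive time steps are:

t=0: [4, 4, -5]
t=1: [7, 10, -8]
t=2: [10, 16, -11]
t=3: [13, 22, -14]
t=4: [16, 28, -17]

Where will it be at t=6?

[22, 40, -23]

Constant displacement of [+3, +6, -3] per step.
step 5: [16, 28, -17] + [+3, +6, -3] → [19, 34, -20]
step 6: [19, 34, -20] + [+3, +6, -3] → [22, 40, -23]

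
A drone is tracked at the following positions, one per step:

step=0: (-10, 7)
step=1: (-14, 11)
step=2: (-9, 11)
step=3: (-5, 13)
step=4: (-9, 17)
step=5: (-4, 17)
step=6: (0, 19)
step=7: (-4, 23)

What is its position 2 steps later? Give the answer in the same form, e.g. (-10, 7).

Step-to-step displacements: (-4, +4), (+5, +0), (+4, +2), (-4, +4), (+5, +0), (+4, +2), (-4, +4) — a repeating cycle of length 3.
step 8: apply (+5, +0) → (1, 23)
step 9: apply (+4, +2) → (5, 25)

(5, 25)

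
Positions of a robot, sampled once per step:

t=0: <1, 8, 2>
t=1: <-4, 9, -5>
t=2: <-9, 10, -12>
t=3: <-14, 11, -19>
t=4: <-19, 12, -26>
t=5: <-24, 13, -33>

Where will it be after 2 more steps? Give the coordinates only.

Each step adds <-5, +1, -7> to the position.
step 6: <-24, 13, -33> + <-5, +1, -7> → <-29, 14, -40>
step 7: <-29, 14, -40> + <-5, +1, -7> → <-34, 15, -47>

<-34, 15, -47>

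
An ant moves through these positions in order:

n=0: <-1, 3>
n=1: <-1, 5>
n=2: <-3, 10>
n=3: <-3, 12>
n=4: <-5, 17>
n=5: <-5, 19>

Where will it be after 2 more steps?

<-7, 26>

Step-to-step displacements: <+0, +2>, <-2, +5>, <+0, +2>, <-2, +5>, <+0, +2> — a repeating cycle of length 2.
step 6: apply <-2, +5> → <-7, 24>
step 7: apply <+0, +2> → <-7, 26>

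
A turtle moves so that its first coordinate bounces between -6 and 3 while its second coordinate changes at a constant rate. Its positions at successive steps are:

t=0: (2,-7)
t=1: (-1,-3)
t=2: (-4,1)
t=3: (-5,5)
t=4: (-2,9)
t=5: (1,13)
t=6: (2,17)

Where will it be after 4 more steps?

The first coordinate travels 3 per step and bounces off the walls at -6 and 3.
  step 7: 2 → -1
  step 8: -1 → -4
  step 9: -4 → -5
  step 10: -5 → -2
The second coordinate changes by +4 each step: at step 10 it is 33.

(-2,33)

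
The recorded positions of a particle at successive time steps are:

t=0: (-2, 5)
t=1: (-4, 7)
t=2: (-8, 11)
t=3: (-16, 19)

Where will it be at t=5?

(-64, 67)

Step-to-step displacements: (-2, +2), (-4, +4), (-8, +8); each is 2× the previous.
step 4: (-16, 19) + (-16, +16) → (-32, 35)
step 5: (-32, 35) + (-32, +32) → (-64, 67)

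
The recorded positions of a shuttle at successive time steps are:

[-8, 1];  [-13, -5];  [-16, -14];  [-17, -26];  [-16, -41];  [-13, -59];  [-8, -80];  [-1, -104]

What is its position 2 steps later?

Successive displacements: [-5, -6], [-3, -9], [-1, -12], [+1, -15], [+3, -18], [+5, -21], [+7, -24] — each changes by [+2, -3].
step 8: [-1, -104] + [+9, -27] → [8, -131]
step 9: [8, -131] + [+11, -30] → [19, -161]

[19, -161]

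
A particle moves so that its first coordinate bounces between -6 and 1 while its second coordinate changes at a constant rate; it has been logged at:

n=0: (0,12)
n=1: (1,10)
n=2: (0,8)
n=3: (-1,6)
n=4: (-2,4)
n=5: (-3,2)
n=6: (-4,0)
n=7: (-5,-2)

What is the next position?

The first coordinate travels 1 per step and bounces off the walls at -6 and 1.
  step 8: -5 → -6
The second coordinate changes by -2 each step: at step 8 it is -4.

(-6,-4)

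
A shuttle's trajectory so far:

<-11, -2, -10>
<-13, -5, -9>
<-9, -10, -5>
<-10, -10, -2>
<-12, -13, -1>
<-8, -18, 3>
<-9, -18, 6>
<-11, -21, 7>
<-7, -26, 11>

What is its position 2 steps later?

<-10, -29, 15>

Step-to-step displacements: <-2, -3, +1>, <+4, -5, +4>, <-1, +0, +3>, <-2, -3, +1>, <+4, -5, +4>, <-1, +0, +3>, <-2, -3, +1>, <+4, -5, +4> — a repeating cycle of length 3.
step 9: apply <-1, +0, +3> → <-8, -26, 14>
step 10: apply <-2, -3, +1> → <-10, -29, 15>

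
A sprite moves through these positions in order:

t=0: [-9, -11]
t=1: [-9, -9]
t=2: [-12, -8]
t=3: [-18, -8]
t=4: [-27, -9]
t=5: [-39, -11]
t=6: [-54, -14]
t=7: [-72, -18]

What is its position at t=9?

[-117, -29]

Successive displacements: [+0, +2], [-3, +1], [-6, +0], [-9, -1], [-12, -2], [-15, -3], [-18, -4] — each changes by [-3, -1].
step 8: [-72, -18] + [-21, -5] → [-93, -23]
step 9: [-93, -23] + [-24, -6] → [-117, -29]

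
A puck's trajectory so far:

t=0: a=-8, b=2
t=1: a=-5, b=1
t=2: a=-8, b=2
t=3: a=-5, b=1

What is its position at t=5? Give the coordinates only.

a=-5, b=1

Step-to-step displacements: (+3,-1), (-3,+1), (+3,-1); each is -1× the previous.
step 4: a=-5, b=1 + (-3,+1) → a=-8, b=2
step 5: a=-8, b=2 + (+3,-1) → a=-5, b=1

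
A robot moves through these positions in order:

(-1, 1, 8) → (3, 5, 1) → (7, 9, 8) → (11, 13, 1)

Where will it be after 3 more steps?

The first coordinate changes by +4 each step, so at step 6 it is -1 + 6·(4) = 23.
The second coordinate changes by +4 each step, so at step 6 it is 1 + 6·(4) = 25.
The third coordinate repeats the cycle [8, 1] with period 2; step 6 mod 2 = 0, giving 8.

(23, 25, 8)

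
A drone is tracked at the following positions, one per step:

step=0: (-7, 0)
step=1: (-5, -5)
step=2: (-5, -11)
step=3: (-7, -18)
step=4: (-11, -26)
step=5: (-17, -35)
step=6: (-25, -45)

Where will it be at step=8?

(-47, -68)

Taking differences between consecutive positions: (+2, -5), (+0, -6), (-2, -7), (-4, -8), (-6, -9), (-8, -10). These grow by (-2, -1) each step.
step 7: (-25, -45) + (-10, -11) → (-35, -56)
step 8: (-35, -56) + (-12, -12) → (-47, -68)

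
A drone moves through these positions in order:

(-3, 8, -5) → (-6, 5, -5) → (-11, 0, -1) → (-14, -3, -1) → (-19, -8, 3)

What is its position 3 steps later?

(-30, -19, 7)

Differencing gives (-3, -3, +0), (-5, -5, +4), (-3, -3, +0), (-5, -5, +4). This is the pattern (-3, -3, +0), (-5, -5, +4) repeated.
step 5: apply (-3, -3, +0) → (-22, -11, 3)
step 6: apply (-5, -5, +4) → (-27, -16, 7)
step 7: apply (-3, -3, +0) → (-30, -19, 7)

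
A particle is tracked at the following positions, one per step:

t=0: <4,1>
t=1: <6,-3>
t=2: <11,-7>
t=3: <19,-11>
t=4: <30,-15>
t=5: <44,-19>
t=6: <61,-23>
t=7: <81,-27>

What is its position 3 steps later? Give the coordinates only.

<159,-39>

Successive displacements: <+2,-4>, <+5,-4>, <+8,-4>, <+11,-4>, <+14,-4>, <+17,-4>, <+20,-4> — each changes by <+3,+0>.
step 8: <81,-27> + <+23,-4> → <104,-31>
step 9: <104,-31> + <+26,-4> → <130,-35>
step 10: <130,-35> + <+29,-4> → <159,-39>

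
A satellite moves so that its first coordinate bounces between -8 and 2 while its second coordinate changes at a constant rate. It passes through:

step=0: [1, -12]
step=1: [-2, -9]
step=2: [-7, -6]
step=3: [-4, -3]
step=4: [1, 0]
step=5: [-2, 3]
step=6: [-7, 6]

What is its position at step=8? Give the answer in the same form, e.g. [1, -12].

[1, 12]

The first coordinate travels 5 per step and bounces off the walls at -8 and 2.
  step 7: -7 → -4
  step 8: -4 → 1
The second coordinate changes by +3 each step: at step 8 it is 12.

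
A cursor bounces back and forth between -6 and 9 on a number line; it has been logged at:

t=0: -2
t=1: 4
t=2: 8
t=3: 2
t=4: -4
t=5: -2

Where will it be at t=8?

The value travels 6 per step and bounces off the walls at -6 and 9.
  step 6: -2 → 4
  step 7: 4 → 8
  step 8: 8 → 2

2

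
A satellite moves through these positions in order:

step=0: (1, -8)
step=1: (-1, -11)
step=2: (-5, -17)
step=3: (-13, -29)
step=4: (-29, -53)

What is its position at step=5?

(-61, -101)

The jumps are (-2, -3), (-4, -6), (-8, -12), (-16, -24) — a geometric progression with ratio 2.
step 5: (-29, -53) + (-32, -48) → (-61, -101)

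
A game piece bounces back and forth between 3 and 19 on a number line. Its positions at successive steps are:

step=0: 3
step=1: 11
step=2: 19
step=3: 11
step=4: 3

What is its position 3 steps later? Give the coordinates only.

The value travels 8 per step and bounces off the walls at 3 and 19.
  step 5: 3 → 11
  step 6: 11 → 19
  step 7: 19 → 11

11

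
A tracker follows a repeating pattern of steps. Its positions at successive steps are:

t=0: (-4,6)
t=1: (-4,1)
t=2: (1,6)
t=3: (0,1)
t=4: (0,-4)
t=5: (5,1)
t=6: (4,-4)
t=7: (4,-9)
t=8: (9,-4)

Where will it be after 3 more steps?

Differencing gives (+0,-5), (+5,+5), (-1,-5), (+0,-5), (+5,+5), (-1,-5), (+0,-5), (+5,+5). This is the pattern (+0,-5), (+5,+5), (-1,-5) repeated.
step 9: apply (-1,-5) → (8,-9)
step 10: apply (+0,-5) → (8,-14)
step 11: apply (+5,+5) → (13,-9)

(13,-9)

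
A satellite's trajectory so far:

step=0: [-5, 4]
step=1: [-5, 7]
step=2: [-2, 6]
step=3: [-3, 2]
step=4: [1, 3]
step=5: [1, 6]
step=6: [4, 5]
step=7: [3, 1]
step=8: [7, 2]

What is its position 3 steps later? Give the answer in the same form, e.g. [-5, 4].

Step-to-step displacements: [+0, +3], [+3, -1], [-1, -4], [+4, +1], [+0, +3], [+3, -1], [-1, -4], [+4, +1] — a repeating cycle of length 4.
step 9: apply [+0, +3] → [7, 5]
step 10: apply [+3, -1] → [10, 4]
step 11: apply [-1, -4] → [9, 0]

[9, 0]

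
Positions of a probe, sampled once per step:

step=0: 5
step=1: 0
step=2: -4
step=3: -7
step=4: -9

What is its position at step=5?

-10

Taking differences between consecutive positions: -5, -4, -3, -2. These grow by +1 each step.
step 5: -9 − 1 → -10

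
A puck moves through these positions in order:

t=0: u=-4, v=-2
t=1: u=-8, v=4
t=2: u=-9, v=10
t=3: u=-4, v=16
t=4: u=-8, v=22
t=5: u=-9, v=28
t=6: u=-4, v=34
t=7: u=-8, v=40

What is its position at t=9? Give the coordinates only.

u=-4, v=52

The u coordinate repeats the cycle [-4, -8, -9] with period 3; step 9 mod 3 = 0, giving -4.
The v coordinate changes by +6 each step, so at step 9 it is -2 + 9·(6) = 52.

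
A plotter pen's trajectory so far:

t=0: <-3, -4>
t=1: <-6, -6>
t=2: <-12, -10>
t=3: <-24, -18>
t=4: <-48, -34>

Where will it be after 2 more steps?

The jumps are <-3, -2>, <-6, -4>, <-12, -8>, <-24, -16> — a geometric progression with ratio 2.
step 5: <-48, -34> + <-48, -32> → <-96, -66>
step 6: <-96, -66> + <-96, -64> → <-192, -130>

<-192, -130>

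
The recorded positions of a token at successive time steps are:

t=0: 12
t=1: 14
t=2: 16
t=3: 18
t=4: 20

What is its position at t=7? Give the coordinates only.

26

Each step adds +2 to the position.
step 5: 20 + 2 → 22
step 6: 22 + 2 → 24
step 7: 24 + 2 → 26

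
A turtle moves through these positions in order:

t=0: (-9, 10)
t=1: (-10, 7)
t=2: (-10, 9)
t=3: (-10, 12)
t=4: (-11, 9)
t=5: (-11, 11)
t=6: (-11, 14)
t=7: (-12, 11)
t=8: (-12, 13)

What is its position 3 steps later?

(-13, 15)

The moves between consecutive positions are (-1, -3), (+0, +2), (+0, +3), (-1, -3), (+0, +2), (+0, +3), (-1, -3), (+0, +2); they repeat the 3-cycle [(-1, -3), (+0, +2), (+0, +3)].
step 9: apply (+0, +3) → (-12, 16)
step 10: apply (-1, -3) → (-13, 13)
step 11: apply (+0, +2) → (-13, 15)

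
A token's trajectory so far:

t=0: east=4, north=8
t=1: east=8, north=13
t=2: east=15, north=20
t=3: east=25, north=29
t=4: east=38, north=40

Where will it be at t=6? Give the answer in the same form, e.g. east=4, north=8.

east=73, north=68

Taking differences between consecutive positions: (+4, +5), (+7, +7), (+10, +9), (+13, +11). These grow by (+3, +2) each step.
step 5: east=38, north=40 + (+16, +13) → east=54, north=53
step 6: east=54, north=53 + (+19, +15) → east=73, north=68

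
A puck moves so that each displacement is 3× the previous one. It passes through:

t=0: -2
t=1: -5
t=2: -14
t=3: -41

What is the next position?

-122

The jumps are -3, -9, -27 — a geometric progression with ratio 3.
step 4: -41 − 81 → -122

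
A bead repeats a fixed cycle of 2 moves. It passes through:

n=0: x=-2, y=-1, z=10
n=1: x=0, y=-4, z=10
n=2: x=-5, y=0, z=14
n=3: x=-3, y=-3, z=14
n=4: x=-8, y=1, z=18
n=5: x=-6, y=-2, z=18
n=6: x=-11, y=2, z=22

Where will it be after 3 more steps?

x=-12, y=0, z=26

Step-to-step displacements: (+2,-3,+0), (-5,+4,+4), (+2,-3,+0), (-5,+4,+4), (+2,-3,+0), (-5,+4,+4) — a repeating cycle of length 2.
step 7: apply (+2,-3,+0) → x=-9, y=-1, z=22
step 8: apply (-5,+4,+4) → x=-14, y=3, z=26
step 9: apply (+2,-3,+0) → x=-12, y=0, z=26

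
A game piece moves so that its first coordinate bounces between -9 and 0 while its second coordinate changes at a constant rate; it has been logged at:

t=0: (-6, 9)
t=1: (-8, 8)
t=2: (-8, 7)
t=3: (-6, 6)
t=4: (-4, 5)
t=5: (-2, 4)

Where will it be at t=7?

The first coordinate reflects between -9 and 0, moving 2 per step.
  step 6: -2 → 0
  step 7: 0 → -2
The second coordinate changes by -1 each step: at step 7 it is 2.

(-2, 2)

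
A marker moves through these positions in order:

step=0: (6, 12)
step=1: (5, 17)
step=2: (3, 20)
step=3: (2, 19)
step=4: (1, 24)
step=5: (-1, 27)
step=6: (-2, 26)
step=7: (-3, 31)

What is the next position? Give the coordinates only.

Step-to-step displacements: (-1, +5), (-2, +3), (-1, -1), (-1, +5), (-2, +3), (-1, -1), (-1, +5) — a repeating cycle of length 3.
step 8: apply (-2, +3) → (-5, 34)

(-5, 34)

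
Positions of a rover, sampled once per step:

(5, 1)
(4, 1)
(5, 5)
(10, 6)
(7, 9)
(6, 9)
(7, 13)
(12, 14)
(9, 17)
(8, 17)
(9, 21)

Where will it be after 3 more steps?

(10, 25)

Step-to-step displacements: (-1, +0), (+1, +4), (+5, +1), (-3, +3), (-1, +0), (+1, +4), (+5, +1), (-3, +3), (-1, +0), (+1, +4) — a repeating cycle of length 4.
step 11: apply (+5, +1) → (14, 22)
step 12: apply (-3, +3) → (11, 25)
step 13: apply (-1, +0) → (10, 25)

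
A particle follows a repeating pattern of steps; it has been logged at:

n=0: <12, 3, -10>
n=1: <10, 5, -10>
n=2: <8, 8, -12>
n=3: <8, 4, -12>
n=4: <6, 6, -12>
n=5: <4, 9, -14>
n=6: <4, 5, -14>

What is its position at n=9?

<0, 6, -16>

Step-to-step displacements: <-2, +2, +0>, <-2, +3, -2>, <+0, -4, +0>, <-2, +2, +0>, <-2, +3, -2>, <+0, -4, +0> — a repeating cycle of length 3.
step 7: apply <-2, +2, +0> → <2, 7, -14>
step 8: apply <-2, +3, -2> → <0, 10, -16>
step 9: apply <+0, -4, +0> → <0, 6, -16>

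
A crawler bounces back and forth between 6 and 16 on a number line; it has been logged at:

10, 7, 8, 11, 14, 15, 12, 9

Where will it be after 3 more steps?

The value reflects between 6 and 16, moving 3 per step.
  step 8: 9 → 6
  step 9: 6 → 9
  step 10: 9 → 12

12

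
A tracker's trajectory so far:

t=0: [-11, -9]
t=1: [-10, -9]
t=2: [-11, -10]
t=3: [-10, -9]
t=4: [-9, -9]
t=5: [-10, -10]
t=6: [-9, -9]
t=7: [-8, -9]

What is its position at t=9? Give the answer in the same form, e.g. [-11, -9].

Step-to-step displacements: [+1, +0], [-1, -1], [+1, +1], [+1, +0], [-1, -1], [+1, +1], [+1, +0] — a repeating cycle of length 3.
step 8: apply [-1, -1] → [-9, -10]
step 9: apply [+1, +1] → [-8, -9]

[-8, -9]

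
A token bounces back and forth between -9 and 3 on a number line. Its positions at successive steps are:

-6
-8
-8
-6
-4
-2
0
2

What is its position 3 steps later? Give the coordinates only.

The value travels 2 per step and bounces off the walls at -9 and 3.
  step 8: 2 → 2
  step 9: 2 → 0
  step 10: 0 → -2

-2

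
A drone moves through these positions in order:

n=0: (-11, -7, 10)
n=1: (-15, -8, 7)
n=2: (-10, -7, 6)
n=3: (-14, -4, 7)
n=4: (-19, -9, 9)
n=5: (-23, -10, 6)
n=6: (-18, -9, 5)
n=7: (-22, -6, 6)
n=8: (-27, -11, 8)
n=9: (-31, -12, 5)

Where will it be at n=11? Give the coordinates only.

(-30, -8, 5)

Step-to-step displacements: (-4, -1, -3), (+5, +1, -1), (-4, +3, +1), (-5, -5, +2), (-4, -1, -3), (+5, +1, -1), (-4, +3, +1), (-5, -5, +2), (-4, -1, -3) — a repeating cycle of length 4.
step 10: apply (+5, +1, -1) → (-26, -11, 4)
step 11: apply (-4, +3, +1) → (-30, -8, 5)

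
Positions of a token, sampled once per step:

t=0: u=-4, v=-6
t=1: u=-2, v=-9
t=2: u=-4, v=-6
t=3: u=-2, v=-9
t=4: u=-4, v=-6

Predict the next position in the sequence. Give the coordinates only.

u=-2, v=-9

Consecutive displacements (+2,-3), (-2,+3), (+2,-3), (-2,+3) scale by a factor of -1 each step.
step 5: u=-4, v=-6 + (+2,-3) → u=-2, v=-9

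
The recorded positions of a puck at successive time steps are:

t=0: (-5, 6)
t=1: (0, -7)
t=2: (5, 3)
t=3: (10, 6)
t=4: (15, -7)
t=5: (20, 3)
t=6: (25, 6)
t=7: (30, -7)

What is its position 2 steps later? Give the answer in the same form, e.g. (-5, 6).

(40, 6)

The first coordinate changes by +5 each step, so at step 9 it is -5 + 9·(5) = 40.
The second coordinate repeats the cycle [6, -7, 3] with period 3; step 9 mod 3 = 0, giving 6.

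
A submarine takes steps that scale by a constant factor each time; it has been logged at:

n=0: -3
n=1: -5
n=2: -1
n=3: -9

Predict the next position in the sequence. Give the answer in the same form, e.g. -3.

Step-to-step displacements: -2, +4, -8; each is -2× the previous.
step 4: -9 + 16 → 7

7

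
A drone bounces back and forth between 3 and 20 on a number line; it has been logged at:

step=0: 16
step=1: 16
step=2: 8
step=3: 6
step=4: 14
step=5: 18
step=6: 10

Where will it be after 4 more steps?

The value reflects between 3 and 20, moving 8 per step.
  step 7: 10 → 4
  step 8: 4 → 12
  step 9: 12 → 20
  step 10: 20 → 12

12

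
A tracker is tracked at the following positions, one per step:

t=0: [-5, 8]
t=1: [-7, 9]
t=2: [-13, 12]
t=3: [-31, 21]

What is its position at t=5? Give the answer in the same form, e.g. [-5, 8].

Consecutive displacements [-2, +1], [-6, +3], [-18, +9] scale by a factor of 3 each step.
step 4: [-31, 21] + [-54, +27] → [-85, 48]
step 5: [-85, 48] + [-162, +81] → [-247, 129]

[-247, 129]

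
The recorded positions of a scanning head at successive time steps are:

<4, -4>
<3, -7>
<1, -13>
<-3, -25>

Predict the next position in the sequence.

<-11, -49>

Consecutive displacements <-1, -3>, <-2, -6>, <-4, -12> scale by a factor of 2 each step.
step 4: <-3, -25> + <-8, -24> → <-11, -49>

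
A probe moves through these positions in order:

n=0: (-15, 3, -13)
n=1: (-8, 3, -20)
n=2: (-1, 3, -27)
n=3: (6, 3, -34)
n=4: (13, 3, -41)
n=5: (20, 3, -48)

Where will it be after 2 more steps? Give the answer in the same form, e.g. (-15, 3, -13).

The position changes by (+7, +0, -7) every step.
step 6: (20, 3, -48) + (+7, +0, -7) → (27, 3, -55)
step 7: (27, 3, -55) + (+7, +0, -7) → (34, 3, -62)

(34, 3, -62)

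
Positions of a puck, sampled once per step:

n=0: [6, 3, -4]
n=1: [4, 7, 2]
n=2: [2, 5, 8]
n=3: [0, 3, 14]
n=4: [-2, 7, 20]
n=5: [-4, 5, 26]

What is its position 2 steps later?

First: linear, -2 per step → -8 at step 7.
Second: cycles through 3, 7, 5 every 3 steps. Step 7 lands at position 1 of the cycle → 7.
Third: linear, +6 per step → 38 at step 7.

[-8, 7, 38]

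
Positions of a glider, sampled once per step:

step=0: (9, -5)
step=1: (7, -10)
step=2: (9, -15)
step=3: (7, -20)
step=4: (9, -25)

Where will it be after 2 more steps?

First: cycles through 9, 7 every 2 steps. Step 6 lands at position 0 of the cycle → 9.
Second: linear, -5 per step → -35 at step 6.

(9, -35)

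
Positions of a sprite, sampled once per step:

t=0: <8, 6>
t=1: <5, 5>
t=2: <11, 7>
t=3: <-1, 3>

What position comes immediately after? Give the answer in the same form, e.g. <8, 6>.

Consecutive displacements <-3, -1>, <+6, +2>, <-12, -4> scale by a factor of -2 each step.
step 4: <-1, 3> + <+24, +8> → <23, 11>

<23, 11>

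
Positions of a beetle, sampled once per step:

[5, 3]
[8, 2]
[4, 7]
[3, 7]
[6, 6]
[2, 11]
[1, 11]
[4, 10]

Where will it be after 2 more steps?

The moves between consecutive positions are [+3, -1], [-4, +5], [-1, +0], [+3, -1], [-4, +5], [-1, +0], [+3, -1]; they repeat the 3-cycle [[+3, -1], [-4, +5], [-1, +0]].
step 8: apply [-4, +5] → [0, 15]
step 9: apply [-1, +0] → [-1, 15]

[-1, 15]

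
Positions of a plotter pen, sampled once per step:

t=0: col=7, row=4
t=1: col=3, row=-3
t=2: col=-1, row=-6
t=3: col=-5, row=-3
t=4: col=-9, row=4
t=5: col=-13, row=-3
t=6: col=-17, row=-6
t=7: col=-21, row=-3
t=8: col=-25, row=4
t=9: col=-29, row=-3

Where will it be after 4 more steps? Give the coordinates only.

col=-45, row=-3

The col coordinate changes by -4 each step, so at step 13 it is 7 + 13·(-4) = -45.
The row coordinate repeats the cycle [4, -3, -6, -3] with period 4; step 13 mod 4 = 1, giving -3.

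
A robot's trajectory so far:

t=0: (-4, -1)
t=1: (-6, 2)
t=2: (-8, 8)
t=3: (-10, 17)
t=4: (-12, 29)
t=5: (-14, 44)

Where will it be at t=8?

First differences are (-2, +3), (-2, +6), (-2, +9), (-2, +12), (-2, +15); their common second difference is (+0, +3) (constant acceleration).
step 6: (-14, 44) + (-2, +18) → (-16, 62)
step 7: (-16, 62) + (-2, +21) → (-18, 83)
step 8: (-18, 83) + (-2, +24) → (-20, 107)

(-20, 107)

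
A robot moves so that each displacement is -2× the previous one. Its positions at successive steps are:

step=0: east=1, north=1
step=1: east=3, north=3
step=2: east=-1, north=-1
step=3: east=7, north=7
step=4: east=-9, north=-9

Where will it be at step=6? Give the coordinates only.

Step-to-step displacements: (+2, +2), (-4, -4), (+8, +8), (-16, -16); each is -2× the previous.
step 5: east=-9, north=-9 + (+32, +32) → east=23, north=23
step 6: east=23, north=23 + (-64, -64) → east=-41, north=-41

east=-41, north=-41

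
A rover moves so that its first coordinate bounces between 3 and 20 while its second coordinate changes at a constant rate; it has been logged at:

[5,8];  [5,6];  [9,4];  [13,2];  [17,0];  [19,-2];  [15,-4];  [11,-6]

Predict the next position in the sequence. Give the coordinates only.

[7,-8]

The first coordinate reflects between 3 and 20, moving 4 per step.
  step 8: 11 → 7
The second coordinate changes by -2 each step: at step 8 it is -8.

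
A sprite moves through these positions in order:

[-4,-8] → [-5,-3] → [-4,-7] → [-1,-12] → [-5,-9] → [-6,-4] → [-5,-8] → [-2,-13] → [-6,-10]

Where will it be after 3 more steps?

[-3,-14]

Differencing gives [-1,+5], [+1,-4], [+3,-5], [-4,+3], [-1,+5], [+1,-4], [+3,-5], [-4,+3]. This is the pattern [-1,+5], [+1,-4], [+3,-5], [-4,+3] repeated.
step 9: apply [-1,+5] → [-7,-5]
step 10: apply [+1,-4] → [-6,-9]
step 11: apply [+3,-5] → [-3,-14]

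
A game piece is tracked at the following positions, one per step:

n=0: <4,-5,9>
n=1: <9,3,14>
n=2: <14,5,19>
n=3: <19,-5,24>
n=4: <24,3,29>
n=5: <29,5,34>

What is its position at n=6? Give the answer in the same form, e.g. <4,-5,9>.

<34,-5,39>

First: linear, +5 per step → 34 at step 6.
Second: cycles through -5, 3, 5 every 3 steps. Step 6 lands at position 0 of the cycle → -5.
Third: linear, +5 per step → 39 at step 6.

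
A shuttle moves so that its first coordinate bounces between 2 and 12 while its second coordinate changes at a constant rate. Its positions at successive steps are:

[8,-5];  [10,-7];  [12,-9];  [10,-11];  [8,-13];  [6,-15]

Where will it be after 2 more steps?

[2,-19]

The first coordinate reflects between 2 and 12, moving 2 per step.
  step 6: 6 → 4
  step 7: 4 → 2
The second coordinate changes by -2 each step: at step 7 it is -19.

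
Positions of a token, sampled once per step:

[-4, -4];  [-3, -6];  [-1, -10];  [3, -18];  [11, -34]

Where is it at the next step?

[27, -66]

The jumps are [+1, -2], [+2, -4], [+4, -8], [+8, -16] — a geometric progression with ratio 2.
step 5: [11, -34] + [+16, -32] → [27, -66]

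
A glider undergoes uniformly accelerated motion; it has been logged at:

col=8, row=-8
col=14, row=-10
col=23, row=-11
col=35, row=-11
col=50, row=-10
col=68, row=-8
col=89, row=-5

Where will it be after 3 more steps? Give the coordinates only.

col=170, row=10

First differences are (+6, -2), (+9, -1), (+12, +0), (+15, +1), (+18, +2), (+21, +3); their common second difference is (+3, +1) (constant acceleration).
step 7: col=89, row=-5 + (+24, +4) → col=113, row=-1
step 8: col=113, row=-1 + (+27, +5) → col=140, row=4
step 9: col=140, row=4 + (+30, +6) → col=170, row=10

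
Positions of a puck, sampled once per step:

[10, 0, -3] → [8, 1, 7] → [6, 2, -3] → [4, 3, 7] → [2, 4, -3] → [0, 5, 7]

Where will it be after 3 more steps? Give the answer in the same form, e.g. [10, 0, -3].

The first coordinate changes by -2 each step, so at step 8 it is 10 + 8·(-2) = -6.
The second coordinate changes by +1 each step, so at step 8 it is 0 + 8·(1) = 8.
The third coordinate repeats the cycle [-3, 7] with period 2; step 8 mod 2 = 0, giving -3.

[-6, 8, -3]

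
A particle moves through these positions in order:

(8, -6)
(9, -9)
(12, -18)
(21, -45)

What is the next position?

(48, -126)

The jumps are (+1, -3), (+3, -9), (+9, -27) — a geometric progression with ratio 3.
step 4: (21, -45) + (+27, -81) → (48, -126)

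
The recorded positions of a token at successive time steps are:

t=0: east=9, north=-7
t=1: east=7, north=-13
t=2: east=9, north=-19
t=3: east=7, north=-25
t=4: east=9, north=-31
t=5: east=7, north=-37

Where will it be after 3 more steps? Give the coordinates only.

East: cycles through 9, 7 every 2 steps. Step 8 lands at position 0 of the cycle → 9.
North: linear, -6 per step → -55 at step 8.

east=9, north=-55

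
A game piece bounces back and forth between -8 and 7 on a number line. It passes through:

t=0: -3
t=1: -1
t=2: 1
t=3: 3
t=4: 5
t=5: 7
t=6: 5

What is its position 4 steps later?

-3

The value reflects between -8 and 7, moving 2 per step.
  step 7: 5 → 3
  step 8: 3 → 1
  step 9: 1 → -1
  step 10: -1 → -3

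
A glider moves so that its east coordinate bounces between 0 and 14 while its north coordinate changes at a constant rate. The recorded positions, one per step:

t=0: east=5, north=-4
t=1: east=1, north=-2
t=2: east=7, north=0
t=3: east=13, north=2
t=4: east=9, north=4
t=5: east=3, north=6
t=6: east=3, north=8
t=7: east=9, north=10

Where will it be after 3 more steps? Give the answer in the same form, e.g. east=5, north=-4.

The east coordinate reflects between 0 and 14, moving 6 per step.
  step 8: 9 → 13
  step 9: 13 → 7
  step 10: 7 → 1
The north coordinate changes by +2 each step: at step 10 it is 16.

east=1, north=16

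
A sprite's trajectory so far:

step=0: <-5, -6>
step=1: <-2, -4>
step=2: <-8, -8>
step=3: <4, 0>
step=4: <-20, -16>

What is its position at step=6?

Step-to-step displacements: <+3, +2>, <-6, -4>, <+12, +8>, <-24, -16>; each is -2× the previous.
step 5: <-20, -16> + <+48, +32> → <28, 16>
step 6: <28, 16> + <-96, -64> → <-68, -48>

<-68, -48>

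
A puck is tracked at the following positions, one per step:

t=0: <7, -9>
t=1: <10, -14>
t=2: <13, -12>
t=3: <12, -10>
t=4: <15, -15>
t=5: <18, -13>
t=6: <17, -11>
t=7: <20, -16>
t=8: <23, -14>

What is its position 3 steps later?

Differencing gives <+3, -5>, <+3, +2>, <-1, +2>, <+3, -5>, <+3, +2>, <-1, +2>, <+3, -5>, <+3, +2>. This is the pattern <+3, -5>, <+3, +2>, <-1, +2> repeated.
step 9: apply <-1, +2> → <22, -12>
step 10: apply <+3, -5> → <25, -17>
step 11: apply <+3, +2> → <28, -15>

<28, -15>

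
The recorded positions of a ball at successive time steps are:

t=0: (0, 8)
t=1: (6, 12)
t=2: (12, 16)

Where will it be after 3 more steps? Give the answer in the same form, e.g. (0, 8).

The position changes by (+6, +4) every step.
step 3: (12, 16) + (+6, +4) → (18, 20)
step 4: (18, 20) + (+6, +4) → (24, 24)
step 5: (24, 24) + (+6, +4) → (30, 28)

(30, 28)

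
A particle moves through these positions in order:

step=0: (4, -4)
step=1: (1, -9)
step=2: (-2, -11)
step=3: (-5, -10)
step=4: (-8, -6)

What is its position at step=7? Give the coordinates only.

(-17, 24)

First differences are (-3, -5), (-3, -2), (-3, +1), (-3, +4); their common second difference is (+0, +3) (constant acceleration).
step 5: (-8, -6) + (-3, +7) → (-11, 1)
step 6: (-11, 1) + (-3, +10) → (-14, 11)
step 7: (-14, 11) + (-3, +13) → (-17, 24)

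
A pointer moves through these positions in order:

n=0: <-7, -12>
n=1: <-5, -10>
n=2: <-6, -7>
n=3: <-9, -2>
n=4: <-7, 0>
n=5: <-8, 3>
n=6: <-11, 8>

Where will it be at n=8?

Differencing gives <+2, +2>, <-1, +3>, <-3, +5>, <+2, +2>, <-1, +3>, <-3, +5>. This is the pattern <+2, +2>, <-1, +3>, <-3, +5> repeated.
step 7: apply <+2, +2> → <-9, 10>
step 8: apply <-1, +3> → <-10, 13>

<-10, 13>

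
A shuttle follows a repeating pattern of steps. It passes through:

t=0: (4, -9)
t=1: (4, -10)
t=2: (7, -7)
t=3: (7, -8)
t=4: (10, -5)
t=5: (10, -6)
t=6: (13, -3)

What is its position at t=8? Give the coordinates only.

(16, -1)

The moves between consecutive positions are (+0, -1), (+3, +3), (+0, -1), (+3, +3), (+0, -1), (+3, +3); they repeat the 2-cycle [(+0, -1), (+3, +3)].
step 7: apply (+0, -1) → (13, -4)
step 8: apply (+3, +3) → (16, -1)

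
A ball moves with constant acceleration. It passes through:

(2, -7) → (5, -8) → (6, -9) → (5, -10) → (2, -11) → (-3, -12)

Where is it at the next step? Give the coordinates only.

Successive displacements: (+3, -1), (+1, -1), (-1, -1), (-3, -1), (-5, -1) — each changes by (-2, +0).
step 6: (-3, -12) + (-7, -1) → (-10, -13)

(-10, -13)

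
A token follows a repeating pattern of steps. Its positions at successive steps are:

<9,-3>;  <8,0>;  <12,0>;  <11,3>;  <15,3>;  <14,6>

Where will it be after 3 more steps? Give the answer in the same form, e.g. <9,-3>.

<21,9>

Differencing gives <-1,+3>, <+4,+0>, <-1,+3>, <+4,+0>, <-1,+3>. This is the pattern <-1,+3>, <+4,+0> repeated.
step 6: apply <+4,+0> → <18,6>
step 7: apply <-1,+3> → <17,9>
step 8: apply <+4,+0> → <21,9>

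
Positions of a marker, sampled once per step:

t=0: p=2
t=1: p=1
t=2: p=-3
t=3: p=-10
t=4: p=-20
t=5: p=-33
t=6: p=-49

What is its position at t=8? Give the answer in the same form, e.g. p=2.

p=-90

Successive displacements: -1, -4, -7, -10, -13, -16 — each changes by -3.
step 7: -49 − 19 → p=-68
step 8: -68 − 22 → p=-90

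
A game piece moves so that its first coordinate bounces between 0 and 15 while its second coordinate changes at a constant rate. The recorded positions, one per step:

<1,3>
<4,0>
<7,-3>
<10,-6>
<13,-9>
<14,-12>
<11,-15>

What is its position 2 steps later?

<5,-21>

The first coordinate travels 3 per step and bounces off the walls at 0 and 15.
  step 7: 11 → 8
  step 8: 8 → 5
The second coordinate changes by -3 each step: at step 8 it is -21.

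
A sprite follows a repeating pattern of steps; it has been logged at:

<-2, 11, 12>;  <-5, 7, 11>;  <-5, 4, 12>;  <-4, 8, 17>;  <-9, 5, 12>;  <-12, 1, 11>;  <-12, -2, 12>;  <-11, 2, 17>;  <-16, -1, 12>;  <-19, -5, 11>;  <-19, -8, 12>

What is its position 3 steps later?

The moves between consecutive positions are <-3, -4, -1>, <+0, -3, +1>, <+1, +4, +5>, <-5, -3, -5>, <-3, -4, -1>, <+0, -3, +1>, <+1, +4, +5>, <-5, -3, -5>, <-3, -4, -1>, <+0, -3, +1>; they repeat the 4-cycle [<-3, -4, -1>, <+0, -3, +1>, <+1, +4, +5>, <-5, -3, -5>].
step 11: apply <+1, +4, +5> → <-18, -4, 17>
step 12: apply <-5, -3, -5> → <-23, -7, 12>
step 13: apply <-3, -4, -1> → <-26, -11, 11>

<-26, -11, 11>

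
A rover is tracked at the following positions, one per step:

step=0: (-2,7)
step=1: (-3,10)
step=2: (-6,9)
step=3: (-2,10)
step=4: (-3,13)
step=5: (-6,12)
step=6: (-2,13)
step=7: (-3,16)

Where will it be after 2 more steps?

(-2,16)

Step-to-step displacements: (-1,+3), (-3,-1), (+4,+1), (-1,+3), (-3,-1), (+4,+1), (-1,+3) — a repeating cycle of length 3.
step 8: apply (-3,-1) → (-6,15)
step 9: apply (+4,+1) → (-2,16)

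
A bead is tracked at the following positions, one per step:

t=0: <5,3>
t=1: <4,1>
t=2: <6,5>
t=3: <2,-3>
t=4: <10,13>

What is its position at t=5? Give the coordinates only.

<-6,-19>

The jumps are <-1,-2>, <+2,+4>, <-4,-8>, <+8,+16> — a geometric progression with ratio -2.
step 5: <10,13> + <-16,-32> → <-6,-19>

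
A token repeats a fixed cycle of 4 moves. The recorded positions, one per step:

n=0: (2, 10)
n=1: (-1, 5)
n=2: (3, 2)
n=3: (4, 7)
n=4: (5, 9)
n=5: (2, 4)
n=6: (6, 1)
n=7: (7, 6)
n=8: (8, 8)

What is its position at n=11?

(10, 5)

Step-to-step displacements: (-3, -5), (+4, -3), (+1, +5), (+1, +2), (-3, -5), (+4, -3), (+1, +5), (+1, +2) — a repeating cycle of length 4.
step 9: apply (-3, -5) → (5, 3)
step 10: apply (+4, -3) → (9, 0)
step 11: apply (+1, +5) → (10, 5)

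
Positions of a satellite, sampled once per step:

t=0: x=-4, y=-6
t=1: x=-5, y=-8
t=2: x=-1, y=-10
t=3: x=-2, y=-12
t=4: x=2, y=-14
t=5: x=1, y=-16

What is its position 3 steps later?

x=8, y=-22

The moves between consecutive positions are (-1,-2), (+4,-2), (-1,-2), (+4,-2), (-1,-2); they repeat the 2-cycle [(-1,-2), (+4,-2)].
step 6: apply (+4,-2) → x=5, y=-18
step 7: apply (-1,-2) → x=4, y=-20
step 8: apply (+4,-2) → x=8, y=-22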